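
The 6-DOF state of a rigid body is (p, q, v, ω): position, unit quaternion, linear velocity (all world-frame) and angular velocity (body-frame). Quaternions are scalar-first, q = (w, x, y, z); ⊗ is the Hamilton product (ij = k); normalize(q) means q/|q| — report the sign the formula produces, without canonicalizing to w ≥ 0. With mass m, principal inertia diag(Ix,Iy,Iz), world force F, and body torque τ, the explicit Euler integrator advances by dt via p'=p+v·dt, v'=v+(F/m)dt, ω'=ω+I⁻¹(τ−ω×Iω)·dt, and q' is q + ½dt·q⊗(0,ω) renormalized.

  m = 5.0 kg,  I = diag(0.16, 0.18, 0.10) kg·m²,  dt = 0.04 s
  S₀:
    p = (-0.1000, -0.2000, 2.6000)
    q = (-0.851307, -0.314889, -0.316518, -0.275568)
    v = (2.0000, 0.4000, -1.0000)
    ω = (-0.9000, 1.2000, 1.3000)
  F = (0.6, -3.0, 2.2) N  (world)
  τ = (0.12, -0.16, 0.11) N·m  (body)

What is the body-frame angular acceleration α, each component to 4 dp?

α = (1.5300, -0.4989, 1.3160)

gyro term ω×Iω = (-0.1248, -0.0702, -0.0216)
α = I⁻¹(τ − ω×Iω) = (1.5300, -0.4989, 1.3160)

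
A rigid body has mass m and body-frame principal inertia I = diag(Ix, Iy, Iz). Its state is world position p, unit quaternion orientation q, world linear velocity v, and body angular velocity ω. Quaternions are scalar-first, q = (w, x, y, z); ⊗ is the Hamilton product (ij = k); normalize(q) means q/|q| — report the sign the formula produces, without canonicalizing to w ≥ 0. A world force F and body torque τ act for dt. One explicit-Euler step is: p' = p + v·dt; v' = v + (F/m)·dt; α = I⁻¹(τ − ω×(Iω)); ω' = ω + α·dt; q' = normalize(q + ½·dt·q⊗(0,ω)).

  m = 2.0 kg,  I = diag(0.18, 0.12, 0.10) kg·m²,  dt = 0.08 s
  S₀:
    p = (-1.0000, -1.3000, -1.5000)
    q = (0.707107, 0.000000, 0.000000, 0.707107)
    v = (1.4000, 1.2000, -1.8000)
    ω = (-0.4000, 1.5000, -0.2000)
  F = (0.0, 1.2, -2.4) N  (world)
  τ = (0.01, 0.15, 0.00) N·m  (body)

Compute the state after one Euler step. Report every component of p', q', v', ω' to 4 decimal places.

angular accel α = (0.0222, 1.1967, -0.3600)
new body rate ω' = (-0.3982, 1.5957, -0.2288)
Hamilton product q⊗(0,ω) = (0.1414214, -1.3435033, 0.7778177, -0.1414214)
updated quaternion q' = (0.7114, -0.0536, 0.0311, 0.7001)
a = (0.0000, 0.6000, -1.2000)
p + v·dt = (-0.8880, -1.2040, -1.6440)
v' = v + a·dt = (1.4000, 1.2480, -1.8960)

p' = (-0.8880, -1.2040, -1.6440)
q' = (0.7114, -0.0536, 0.0311, 0.7001)
v' = (1.4000, 1.2480, -1.8960)
ω' = (-0.3982, 1.5957, -0.2288)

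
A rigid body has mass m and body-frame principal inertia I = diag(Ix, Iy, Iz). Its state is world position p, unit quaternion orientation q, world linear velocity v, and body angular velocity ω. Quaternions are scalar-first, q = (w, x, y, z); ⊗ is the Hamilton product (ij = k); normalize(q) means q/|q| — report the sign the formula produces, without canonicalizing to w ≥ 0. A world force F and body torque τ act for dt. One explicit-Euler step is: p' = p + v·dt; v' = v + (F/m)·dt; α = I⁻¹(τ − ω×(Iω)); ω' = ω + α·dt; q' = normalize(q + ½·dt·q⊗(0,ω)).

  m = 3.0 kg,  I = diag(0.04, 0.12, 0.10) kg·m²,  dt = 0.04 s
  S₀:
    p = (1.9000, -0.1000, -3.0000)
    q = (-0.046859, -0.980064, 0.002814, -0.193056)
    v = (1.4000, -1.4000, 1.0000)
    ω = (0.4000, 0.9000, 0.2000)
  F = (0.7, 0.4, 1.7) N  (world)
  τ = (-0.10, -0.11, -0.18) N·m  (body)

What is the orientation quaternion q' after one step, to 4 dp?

q' = (-0.0383, -0.9768, 0.0043, -0.2109)

q⊗(0,ω) = (0.4281042, 0.1555696, 0.0766173, -0.8925550)
q' = normalize(q + ½dt·q⊗(0,ω)) = (-0.0383, -0.9768, 0.0043, -0.2109)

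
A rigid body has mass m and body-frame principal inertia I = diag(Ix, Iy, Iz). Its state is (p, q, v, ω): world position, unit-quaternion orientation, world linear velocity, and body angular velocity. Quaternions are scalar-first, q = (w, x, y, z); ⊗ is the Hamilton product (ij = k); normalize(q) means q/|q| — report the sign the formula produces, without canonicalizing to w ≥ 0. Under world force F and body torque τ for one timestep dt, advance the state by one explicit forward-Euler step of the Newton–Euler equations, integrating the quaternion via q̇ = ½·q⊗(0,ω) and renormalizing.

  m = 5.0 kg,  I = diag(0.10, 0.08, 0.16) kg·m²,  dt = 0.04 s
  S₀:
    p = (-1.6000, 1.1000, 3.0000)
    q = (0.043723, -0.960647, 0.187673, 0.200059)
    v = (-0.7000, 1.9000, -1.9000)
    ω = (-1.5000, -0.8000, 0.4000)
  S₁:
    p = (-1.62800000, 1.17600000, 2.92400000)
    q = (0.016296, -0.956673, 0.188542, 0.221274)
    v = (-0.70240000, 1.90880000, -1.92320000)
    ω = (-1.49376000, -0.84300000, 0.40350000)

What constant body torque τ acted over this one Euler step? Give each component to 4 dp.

τ = (-0.0100, -0.0500, -0.0100)

rate change Δω = (0.00624000, -0.04300000, 0.00350000)
precession coupling = (-0.0256, 0.0360, -0.0240)
applied torque τ = (-0.0100, -0.0500, -0.0100)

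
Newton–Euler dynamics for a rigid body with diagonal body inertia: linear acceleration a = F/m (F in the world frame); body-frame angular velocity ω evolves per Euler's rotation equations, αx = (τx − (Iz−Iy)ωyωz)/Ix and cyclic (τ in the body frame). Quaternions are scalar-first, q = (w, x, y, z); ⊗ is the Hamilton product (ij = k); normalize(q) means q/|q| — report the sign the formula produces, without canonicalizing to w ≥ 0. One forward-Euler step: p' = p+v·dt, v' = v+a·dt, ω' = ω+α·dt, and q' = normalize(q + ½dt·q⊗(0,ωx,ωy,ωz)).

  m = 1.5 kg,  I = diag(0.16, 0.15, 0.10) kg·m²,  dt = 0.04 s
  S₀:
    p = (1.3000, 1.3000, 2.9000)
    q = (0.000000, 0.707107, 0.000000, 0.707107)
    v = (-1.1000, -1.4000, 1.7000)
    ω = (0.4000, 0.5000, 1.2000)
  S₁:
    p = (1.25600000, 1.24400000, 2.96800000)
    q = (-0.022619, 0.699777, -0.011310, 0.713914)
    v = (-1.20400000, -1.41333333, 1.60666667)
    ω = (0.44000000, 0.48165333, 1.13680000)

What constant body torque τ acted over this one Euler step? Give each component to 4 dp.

Δω = ω₁−ω₀ = (0.04000000, -0.01834667, -0.06320000)
τ = I·(Δω/dt) + ω₀×(Iω₀) = (0.1300, -0.0400, -0.1600)

τ = (0.1300, -0.0400, -0.1600)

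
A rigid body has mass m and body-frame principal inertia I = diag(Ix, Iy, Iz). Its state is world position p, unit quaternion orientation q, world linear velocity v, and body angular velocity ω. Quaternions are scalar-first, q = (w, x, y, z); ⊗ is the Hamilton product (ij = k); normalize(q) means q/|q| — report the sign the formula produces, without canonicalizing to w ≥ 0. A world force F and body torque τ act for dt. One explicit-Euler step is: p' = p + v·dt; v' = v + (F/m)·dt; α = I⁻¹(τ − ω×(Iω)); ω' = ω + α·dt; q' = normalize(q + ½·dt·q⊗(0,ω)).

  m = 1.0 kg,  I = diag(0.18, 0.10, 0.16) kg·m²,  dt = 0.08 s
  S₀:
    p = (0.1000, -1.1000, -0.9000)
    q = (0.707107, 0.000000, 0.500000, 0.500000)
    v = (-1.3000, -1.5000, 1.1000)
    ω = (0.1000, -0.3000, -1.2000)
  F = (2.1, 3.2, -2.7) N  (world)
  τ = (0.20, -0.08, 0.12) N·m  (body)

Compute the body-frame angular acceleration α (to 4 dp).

α = (0.9911, -0.7760, 0.7350)

gyro term ω×Iω = (0.0216, -0.0024, 0.0024)
(τ − ω×Iω)/I = (0.9911, -0.7760, 0.7350)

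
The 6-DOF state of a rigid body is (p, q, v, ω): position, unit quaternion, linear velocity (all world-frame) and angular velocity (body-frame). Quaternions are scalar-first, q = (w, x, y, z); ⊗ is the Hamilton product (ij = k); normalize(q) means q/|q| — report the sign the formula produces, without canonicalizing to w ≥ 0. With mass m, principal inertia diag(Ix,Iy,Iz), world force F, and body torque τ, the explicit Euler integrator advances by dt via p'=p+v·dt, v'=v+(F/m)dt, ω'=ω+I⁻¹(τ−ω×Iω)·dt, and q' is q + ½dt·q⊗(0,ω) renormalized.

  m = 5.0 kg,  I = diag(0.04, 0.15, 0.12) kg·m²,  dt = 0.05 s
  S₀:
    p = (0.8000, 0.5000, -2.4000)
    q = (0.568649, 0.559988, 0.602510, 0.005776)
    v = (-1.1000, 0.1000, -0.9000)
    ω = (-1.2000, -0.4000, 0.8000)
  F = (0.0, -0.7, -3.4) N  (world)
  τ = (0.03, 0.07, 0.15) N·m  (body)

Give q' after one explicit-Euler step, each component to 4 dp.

q' = (0.5909, 0.5546, 0.5850, 0.0296)

q⊗(0,ω) = (0.9083688, -0.1980604, -0.6823812, 0.9539360)
q + ½dt·q⊗(0,ω), renormalized = (0.5909, 0.5546, 0.5850, 0.0296)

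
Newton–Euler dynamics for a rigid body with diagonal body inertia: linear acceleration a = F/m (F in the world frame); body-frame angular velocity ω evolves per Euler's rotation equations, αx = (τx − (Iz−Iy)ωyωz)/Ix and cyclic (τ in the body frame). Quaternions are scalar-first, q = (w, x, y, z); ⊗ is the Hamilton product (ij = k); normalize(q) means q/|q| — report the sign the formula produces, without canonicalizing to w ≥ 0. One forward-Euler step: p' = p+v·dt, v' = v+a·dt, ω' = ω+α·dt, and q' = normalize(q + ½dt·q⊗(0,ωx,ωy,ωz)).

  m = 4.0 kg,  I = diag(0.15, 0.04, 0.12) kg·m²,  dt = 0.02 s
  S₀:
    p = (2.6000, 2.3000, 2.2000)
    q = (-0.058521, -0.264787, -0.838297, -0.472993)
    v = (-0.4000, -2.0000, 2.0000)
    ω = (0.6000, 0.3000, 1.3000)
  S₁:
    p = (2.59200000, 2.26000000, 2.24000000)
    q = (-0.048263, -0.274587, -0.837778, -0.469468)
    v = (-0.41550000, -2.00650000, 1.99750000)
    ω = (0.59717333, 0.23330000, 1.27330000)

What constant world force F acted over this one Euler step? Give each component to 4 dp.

velocity change Δv = (-0.01550000, -0.00650000, -0.00250000)
F = m·Δv/dt = (-3.1000, -1.3000, -0.5000)

F = (-3.1000, -1.3000, -0.5000)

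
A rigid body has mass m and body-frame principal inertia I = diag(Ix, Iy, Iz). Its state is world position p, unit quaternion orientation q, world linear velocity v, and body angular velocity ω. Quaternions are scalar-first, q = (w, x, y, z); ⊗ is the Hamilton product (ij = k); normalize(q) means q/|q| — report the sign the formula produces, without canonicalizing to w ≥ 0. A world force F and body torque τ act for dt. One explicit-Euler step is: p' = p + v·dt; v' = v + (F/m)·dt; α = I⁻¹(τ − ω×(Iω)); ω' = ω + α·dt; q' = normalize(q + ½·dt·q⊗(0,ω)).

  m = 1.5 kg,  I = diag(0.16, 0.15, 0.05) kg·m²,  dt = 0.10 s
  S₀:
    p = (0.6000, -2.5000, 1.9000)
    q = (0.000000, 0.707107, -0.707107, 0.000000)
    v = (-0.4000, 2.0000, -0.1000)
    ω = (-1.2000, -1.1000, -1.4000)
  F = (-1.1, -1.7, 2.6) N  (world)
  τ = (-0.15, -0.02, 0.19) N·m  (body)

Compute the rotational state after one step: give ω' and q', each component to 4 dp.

ω×(Iω) gyroscopic = (-0.1540, 0.1848, -0.0132)
α = I⁻¹(τ − ω×Iω) = (0.0250, -1.3653, 4.0640)
new body rate ω' = (-1.1975, -1.2365, -0.9936)
q⊗(0,ω) = (0.0707107, 0.9899498, 0.9899498, -1.6263461)
updated quaternion q' = (0.0035, 0.7523, -0.6539, -0.0809)

ω' = (-1.1975, -1.2365, -0.9936)
q' = (0.0035, 0.7523, -0.6539, -0.0809)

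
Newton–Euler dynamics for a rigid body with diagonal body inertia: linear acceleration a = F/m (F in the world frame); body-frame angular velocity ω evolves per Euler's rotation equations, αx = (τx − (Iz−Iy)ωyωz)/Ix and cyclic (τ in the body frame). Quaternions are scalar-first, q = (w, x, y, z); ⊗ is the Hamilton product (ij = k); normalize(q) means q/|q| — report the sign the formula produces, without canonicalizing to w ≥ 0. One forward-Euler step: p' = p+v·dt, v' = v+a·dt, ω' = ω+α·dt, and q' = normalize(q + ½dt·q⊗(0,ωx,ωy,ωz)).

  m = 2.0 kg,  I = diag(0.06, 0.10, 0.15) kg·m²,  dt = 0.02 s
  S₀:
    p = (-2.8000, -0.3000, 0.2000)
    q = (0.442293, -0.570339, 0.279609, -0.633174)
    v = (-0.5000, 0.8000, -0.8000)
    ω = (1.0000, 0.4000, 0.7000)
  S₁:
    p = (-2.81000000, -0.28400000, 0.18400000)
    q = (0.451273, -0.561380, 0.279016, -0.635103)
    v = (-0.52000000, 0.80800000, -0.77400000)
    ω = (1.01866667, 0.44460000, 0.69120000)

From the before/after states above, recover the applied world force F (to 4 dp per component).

F = (-2.0000, 0.8000, 2.6000)

v₁ − v₀ = (-0.02000000, 0.00800000, 0.02600000)
applied force F = (-2.0000, 0.8000, 2.6000)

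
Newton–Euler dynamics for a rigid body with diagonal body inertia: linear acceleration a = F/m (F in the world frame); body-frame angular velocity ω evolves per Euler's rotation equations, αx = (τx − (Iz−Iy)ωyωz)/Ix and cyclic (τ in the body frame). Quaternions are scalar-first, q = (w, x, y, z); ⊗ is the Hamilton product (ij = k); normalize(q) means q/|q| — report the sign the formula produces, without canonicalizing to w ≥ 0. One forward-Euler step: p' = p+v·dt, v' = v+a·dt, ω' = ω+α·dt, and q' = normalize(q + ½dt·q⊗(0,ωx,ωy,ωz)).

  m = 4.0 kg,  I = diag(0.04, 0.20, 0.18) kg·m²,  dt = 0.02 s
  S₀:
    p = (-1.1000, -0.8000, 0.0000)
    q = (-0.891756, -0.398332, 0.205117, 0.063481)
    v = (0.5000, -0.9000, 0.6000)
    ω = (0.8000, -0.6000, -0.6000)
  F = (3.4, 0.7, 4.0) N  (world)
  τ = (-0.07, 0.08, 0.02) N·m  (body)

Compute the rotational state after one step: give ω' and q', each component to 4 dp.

ω' = (0.7686, -0.5987, -0.5892)
q' = (-0.8869, -0.4063, 0.2086, 0.0696)

gyro term ω×Iω = (-0.0072, 0.0672, -0.0768)
(τ − ω×Iω)/I = (-1.5700, 0.0640, 0.5378)
new body rate ω' = (0.7686, -0.5987, -0.5892)
Hamilton product q⊗(0,ω) = (0.4798244, -0.7983864, 0.3468392, 0.6099592)
q + ½dt·q⊗(0,ω), renormalized = (-0.8869, -0.4063, 0.2086, 0.0696)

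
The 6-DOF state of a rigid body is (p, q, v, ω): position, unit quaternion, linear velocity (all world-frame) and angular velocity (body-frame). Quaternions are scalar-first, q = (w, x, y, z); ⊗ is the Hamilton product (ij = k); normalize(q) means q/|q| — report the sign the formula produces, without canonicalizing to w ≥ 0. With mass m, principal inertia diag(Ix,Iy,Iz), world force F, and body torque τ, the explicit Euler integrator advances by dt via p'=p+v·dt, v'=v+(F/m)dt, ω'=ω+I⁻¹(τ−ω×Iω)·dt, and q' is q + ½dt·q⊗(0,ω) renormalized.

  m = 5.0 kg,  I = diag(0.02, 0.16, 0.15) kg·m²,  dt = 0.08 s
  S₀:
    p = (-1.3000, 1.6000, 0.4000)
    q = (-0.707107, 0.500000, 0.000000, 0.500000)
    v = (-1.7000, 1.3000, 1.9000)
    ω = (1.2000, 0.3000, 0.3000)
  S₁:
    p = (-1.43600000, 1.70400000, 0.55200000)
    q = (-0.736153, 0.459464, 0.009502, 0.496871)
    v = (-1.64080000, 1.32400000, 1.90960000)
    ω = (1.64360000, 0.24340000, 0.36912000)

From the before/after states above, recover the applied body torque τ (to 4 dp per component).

Δω = ω₁−ω₀ = (0.44360000, -0.05660000, 0.06912000)
gyro term ω₀×Iω₀ = (-0.0009, -0.0468, 0.0504)
τ = I·(Δω/dt) + ω₀×(Iω₀) = (0.1100, -0.1600, 0.1800)

τ = (0.1100, -0.1600, 0.1800)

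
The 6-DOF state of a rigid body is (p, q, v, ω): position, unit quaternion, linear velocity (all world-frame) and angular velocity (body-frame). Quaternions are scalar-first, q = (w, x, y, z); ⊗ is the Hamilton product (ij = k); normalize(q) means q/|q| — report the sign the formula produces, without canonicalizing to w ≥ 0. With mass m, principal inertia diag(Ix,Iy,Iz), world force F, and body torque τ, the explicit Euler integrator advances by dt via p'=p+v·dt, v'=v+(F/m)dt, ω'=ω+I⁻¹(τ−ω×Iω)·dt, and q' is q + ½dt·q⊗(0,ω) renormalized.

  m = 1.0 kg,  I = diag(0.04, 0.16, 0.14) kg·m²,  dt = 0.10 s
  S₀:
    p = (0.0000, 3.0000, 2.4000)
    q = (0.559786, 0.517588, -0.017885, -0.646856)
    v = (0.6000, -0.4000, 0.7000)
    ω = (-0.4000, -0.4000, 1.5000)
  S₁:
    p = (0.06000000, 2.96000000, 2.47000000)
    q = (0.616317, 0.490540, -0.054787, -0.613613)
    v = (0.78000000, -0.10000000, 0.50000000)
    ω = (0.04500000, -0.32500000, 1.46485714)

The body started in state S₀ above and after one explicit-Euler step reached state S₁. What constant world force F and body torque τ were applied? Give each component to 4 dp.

F = (1.8000, 3.0000, -2.0000)
τ = (0.1900, 0.1800, -0.0300)

ω₁ − ω₀ = (0.44500000, 0.07500000, -0.03514286)
I·α + gyro = (0.1900, 0.1800, -0.0300)
velocity change Δv = (0.18000000, 0.30000000, -0.20000000)
m·(v₁−v₀)/dt = (1.8000, 3.0000, -2.0000)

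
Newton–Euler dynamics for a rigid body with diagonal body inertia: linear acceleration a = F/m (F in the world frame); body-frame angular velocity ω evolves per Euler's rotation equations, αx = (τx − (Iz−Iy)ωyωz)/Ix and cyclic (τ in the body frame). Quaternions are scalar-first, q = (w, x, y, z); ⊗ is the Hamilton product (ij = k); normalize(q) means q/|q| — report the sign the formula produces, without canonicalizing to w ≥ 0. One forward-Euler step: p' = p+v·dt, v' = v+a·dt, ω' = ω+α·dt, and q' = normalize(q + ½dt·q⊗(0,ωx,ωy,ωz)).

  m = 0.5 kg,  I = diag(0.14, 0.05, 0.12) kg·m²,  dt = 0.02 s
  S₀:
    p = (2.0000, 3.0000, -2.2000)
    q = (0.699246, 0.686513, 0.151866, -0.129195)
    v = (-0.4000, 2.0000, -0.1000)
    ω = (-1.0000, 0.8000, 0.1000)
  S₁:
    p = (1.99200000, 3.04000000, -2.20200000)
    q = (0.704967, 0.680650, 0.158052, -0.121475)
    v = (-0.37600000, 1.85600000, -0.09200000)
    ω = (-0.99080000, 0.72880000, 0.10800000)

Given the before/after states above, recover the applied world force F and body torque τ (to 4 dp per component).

F = (0.6000, -3.6000, 0.2000)
τ = (0.0700, -0.1800, 0.1200)

velocity change Δv = (0.02400000, -0.14400000, 0.00800000)
applied force F = (0.6000, -3.6000, 0.2000)
ω₁ − ω₀ = (0.00920000, -0.07120000, 0.00800000)
τ = I·(Δω/dt) + ω₀×(Iω₀) = (0.0700, -0.1800, 0.1200)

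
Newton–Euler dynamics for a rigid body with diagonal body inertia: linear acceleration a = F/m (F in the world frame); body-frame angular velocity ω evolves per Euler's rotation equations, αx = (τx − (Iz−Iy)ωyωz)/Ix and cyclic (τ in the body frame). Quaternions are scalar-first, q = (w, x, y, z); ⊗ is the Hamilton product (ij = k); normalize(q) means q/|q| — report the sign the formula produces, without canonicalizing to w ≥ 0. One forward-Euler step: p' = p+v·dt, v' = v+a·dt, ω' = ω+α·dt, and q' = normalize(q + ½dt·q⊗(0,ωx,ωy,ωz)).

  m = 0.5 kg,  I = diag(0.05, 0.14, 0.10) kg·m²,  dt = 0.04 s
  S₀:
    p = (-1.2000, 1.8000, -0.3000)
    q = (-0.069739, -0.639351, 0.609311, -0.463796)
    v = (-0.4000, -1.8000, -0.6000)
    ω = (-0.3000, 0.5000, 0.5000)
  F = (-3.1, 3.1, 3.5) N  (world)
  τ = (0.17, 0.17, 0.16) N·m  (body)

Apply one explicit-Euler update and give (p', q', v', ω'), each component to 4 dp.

p' = (-1.2160, 1.7280, -0.3240)
q' = (-0.0750, -0.6281, 0.6177, -0.4672)
v' = (-0.6480, -1.5520, -0.3200)
ω' = (-0.1560, 0.5464, 0.5694)

a = (-6.2000, 6.2000, 7.0000)
p' = p + v·dt = (-1.2160, 1.7280, -0.3240)
v' = v + a·dt = (-0.6480, -1.5520, -0.3200)
α = I⁻¹(τ − ω×Iω) = (3.6000, 1.1607, 1.7350)
ω + α·dt = (-0.1560, 0.5464, 0.5694)
2q̇ = q⊗(0,ω) = (-0.2645628, 0.5574752, 0.4239448, -0.1717517)
q + ½dt·q⊗(0,ω), renormalized = (-0.0750, -0.6281, 0.6177, -0.4672)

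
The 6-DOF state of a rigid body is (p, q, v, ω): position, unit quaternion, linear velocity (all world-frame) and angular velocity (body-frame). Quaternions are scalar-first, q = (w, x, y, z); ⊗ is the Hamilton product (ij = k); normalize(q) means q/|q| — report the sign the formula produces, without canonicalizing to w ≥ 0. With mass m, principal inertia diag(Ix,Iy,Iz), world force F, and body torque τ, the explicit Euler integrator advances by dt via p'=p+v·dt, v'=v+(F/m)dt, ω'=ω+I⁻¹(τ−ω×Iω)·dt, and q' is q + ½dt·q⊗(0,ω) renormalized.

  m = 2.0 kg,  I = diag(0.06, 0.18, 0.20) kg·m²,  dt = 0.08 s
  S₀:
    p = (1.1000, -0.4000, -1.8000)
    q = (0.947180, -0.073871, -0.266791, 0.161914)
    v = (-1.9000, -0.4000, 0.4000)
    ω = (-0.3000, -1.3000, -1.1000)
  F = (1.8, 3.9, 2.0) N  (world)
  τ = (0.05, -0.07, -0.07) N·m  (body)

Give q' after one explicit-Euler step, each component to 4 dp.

q' = (0.9373, -0.0649, -0.3205, 0.1206)

q⊗(0,ω) = (-0.1908842, 0.2198043, -1.3611663, -1.0259030)
q' = normalize(q + ½dt·q⊗(0,ω)) = (0.9373, -0.0649, -0.3205, 0.1206)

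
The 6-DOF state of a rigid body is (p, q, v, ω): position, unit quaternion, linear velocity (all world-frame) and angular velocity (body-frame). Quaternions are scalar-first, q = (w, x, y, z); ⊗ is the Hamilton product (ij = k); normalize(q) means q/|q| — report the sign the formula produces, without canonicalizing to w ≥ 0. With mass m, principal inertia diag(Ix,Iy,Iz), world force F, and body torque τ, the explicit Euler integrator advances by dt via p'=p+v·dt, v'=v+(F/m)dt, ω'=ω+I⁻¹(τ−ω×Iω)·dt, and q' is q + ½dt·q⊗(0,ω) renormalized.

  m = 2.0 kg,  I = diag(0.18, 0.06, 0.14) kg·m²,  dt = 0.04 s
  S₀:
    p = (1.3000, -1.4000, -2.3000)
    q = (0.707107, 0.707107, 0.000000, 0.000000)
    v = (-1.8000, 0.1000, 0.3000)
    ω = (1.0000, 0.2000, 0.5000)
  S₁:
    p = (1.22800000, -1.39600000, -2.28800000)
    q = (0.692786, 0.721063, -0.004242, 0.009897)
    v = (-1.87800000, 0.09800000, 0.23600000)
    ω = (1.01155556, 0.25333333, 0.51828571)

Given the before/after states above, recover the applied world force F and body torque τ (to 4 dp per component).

rate change Δω = (0.01155556, 0.05333333, 0.01828571)
I·α + gyro = (0.0600, 0.1000, 0.0400)
Δv = v₁−v₀ = (-0.07800000, -0.00200000, -0.06400000)
applied force F = (-3.9000, -0.1000, -3.2000)

F = (-3.9000, -0.1000, -3.2000)
τ = (0.0600, 0.1000, 0.0400)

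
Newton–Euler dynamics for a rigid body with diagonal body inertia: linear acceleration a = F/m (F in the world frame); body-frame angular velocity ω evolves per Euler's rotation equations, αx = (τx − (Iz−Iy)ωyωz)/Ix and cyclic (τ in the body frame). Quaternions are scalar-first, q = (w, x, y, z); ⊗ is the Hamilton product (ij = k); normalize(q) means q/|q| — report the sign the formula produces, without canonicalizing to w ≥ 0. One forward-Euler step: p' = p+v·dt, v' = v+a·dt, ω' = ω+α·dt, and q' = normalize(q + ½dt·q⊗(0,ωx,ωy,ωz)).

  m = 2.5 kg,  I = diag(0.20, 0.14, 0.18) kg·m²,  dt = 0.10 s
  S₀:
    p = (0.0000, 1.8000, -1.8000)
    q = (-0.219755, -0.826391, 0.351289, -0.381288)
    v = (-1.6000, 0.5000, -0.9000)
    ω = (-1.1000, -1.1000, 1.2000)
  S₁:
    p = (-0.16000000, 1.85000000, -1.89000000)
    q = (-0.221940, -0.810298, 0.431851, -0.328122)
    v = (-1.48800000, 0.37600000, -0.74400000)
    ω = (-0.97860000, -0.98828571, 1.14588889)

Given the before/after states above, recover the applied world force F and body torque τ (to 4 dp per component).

Δv = v₁−v₀ = (0.11200000, -0.12400000, 0.15600000)
applied force F = (2.8000, -3.1000, 3.9000)
ω₁ − ω₀ = (0.12140000, 0.11171429, -0.05411111)
applied torque τ = (0.1900, 0.1300, -0.1700)

F = (2.8000, -3.1000, 3.9000)
τ = (0.1900, 0.1300, -0.1700)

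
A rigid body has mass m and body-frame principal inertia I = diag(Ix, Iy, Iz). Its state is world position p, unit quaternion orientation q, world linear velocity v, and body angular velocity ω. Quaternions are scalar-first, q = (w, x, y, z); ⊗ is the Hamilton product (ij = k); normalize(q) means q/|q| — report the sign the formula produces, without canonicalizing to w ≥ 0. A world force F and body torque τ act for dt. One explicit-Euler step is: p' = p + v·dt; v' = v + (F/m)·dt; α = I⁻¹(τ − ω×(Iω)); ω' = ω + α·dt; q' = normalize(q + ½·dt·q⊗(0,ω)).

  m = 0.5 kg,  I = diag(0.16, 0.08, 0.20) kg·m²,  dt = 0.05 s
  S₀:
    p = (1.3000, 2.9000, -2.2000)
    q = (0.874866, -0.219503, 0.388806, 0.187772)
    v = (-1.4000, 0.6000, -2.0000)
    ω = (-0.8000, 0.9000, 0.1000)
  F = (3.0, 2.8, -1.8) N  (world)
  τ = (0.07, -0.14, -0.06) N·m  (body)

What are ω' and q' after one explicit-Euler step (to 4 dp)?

ω' = (-0.7815, 0.8105, 0.0706)
q' = (0.8609, -0.2401, 0.4051, 0.1927)

ω×(Iω) gyroscopic = (0.0108, 0.0032, 0.0576)
angular accel α = (0.3700, -1.7900, -0.5880)
ω + α·dt = (-0.7815, 0.8105, 0.0706)
2q̇ = q⊗(0,ω) = (-0.5443050, -0.8300070, 0.6591121, 0.2009787)
q + ½dt·q⊗(0,ω), renormalized = (0.8609, -0.2401, 0.4051, 0.1927)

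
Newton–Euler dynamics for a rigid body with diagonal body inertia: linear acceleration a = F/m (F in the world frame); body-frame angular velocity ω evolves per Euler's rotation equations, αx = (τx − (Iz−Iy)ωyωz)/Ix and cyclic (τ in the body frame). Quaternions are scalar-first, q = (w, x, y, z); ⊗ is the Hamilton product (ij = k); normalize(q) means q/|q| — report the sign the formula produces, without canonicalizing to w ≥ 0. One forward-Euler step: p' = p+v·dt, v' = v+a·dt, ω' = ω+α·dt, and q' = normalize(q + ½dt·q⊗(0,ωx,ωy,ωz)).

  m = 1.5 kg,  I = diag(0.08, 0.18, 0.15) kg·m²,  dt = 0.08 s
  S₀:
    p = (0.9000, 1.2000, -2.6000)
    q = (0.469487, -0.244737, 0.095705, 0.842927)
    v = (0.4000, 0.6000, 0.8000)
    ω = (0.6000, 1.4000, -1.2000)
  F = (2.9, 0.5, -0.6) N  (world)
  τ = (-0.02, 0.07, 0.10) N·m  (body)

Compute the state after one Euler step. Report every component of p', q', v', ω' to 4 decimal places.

p' = p + v·dt = (0.9320, 1.2480, -2.5360)
new velocity v' = (0.5547, 0.6267, 0.7680)
α = I⁻¹(τ − ω×Iω) = (-0.8800, 0.1089, 0.1067)
ω + α·dt = (0.5296, 1.4087, -1.1915)
Hamilton product q⊗(0,ω) = (1.0243676, -1.0132516, 0.8693536, -0.9634392)
q' = normalize(q + ½dt·q⊗(0,ω)) = (0.5089, -0.2844, 0.1301, 0.8020)

p' = (0.9320, 1.2480, -2.5360)
q' = (0.5089, -0.2844, 0.1301, 0.8020)
v' = (0.5547, 0.6267, 0.7680)
ω' = (0.5296, 1.4087, -1.1915)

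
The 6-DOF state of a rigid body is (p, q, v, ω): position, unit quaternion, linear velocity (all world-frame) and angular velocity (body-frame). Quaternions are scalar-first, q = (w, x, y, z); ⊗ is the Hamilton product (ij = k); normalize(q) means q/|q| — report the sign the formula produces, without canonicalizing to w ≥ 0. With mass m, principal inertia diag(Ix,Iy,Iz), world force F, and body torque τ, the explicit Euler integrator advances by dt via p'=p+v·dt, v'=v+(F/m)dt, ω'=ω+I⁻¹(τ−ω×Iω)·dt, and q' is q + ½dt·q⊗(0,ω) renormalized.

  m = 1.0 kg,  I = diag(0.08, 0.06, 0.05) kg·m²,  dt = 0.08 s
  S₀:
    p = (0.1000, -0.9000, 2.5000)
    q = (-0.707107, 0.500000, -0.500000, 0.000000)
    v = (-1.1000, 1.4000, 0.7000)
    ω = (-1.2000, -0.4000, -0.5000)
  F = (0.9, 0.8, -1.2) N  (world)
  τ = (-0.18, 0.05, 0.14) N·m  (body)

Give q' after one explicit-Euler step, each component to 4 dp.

q' = (-0.6901, 0.5431, -0.4780, -0.0178)

2q̇ = q⊗(0,ω) = (0.4000000, 1.0985284, 0.5328428, -0.4464465)
q' = normalize(q + ½dt·q⊗(0,ω)) = (-0.6901, 0.5431, -0.4780, -0.0178)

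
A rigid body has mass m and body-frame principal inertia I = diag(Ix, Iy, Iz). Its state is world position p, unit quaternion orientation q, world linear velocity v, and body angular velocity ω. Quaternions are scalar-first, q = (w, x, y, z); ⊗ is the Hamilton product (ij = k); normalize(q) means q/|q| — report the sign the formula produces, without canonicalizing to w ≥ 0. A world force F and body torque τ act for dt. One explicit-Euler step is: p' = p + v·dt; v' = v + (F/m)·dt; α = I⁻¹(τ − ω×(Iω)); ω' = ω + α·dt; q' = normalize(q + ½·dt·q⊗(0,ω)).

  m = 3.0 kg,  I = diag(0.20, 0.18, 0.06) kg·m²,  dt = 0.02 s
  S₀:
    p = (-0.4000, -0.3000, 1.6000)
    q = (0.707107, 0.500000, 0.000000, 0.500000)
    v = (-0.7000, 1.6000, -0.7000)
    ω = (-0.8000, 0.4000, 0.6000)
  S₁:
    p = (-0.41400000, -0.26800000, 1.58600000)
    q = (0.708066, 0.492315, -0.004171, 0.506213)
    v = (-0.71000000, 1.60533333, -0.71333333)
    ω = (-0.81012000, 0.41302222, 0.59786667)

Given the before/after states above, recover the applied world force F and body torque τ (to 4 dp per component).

Δω = ω₁−ω₀ = (-0.01012000, 0.01302222, -0.00213333)
I·α + gyro = (-0.1300, 0.0500, 0.0000)
Δv = v₁−v₀ = (-0.01000000, 0.00533333, -0.01333333)
F = m·Δv/dt = (-1.5000, 0.8000, -2.0000)

F = (-1.5000, 0.8000, -2.0000)
τ = (-0.1300, 0.0500, 0.0000)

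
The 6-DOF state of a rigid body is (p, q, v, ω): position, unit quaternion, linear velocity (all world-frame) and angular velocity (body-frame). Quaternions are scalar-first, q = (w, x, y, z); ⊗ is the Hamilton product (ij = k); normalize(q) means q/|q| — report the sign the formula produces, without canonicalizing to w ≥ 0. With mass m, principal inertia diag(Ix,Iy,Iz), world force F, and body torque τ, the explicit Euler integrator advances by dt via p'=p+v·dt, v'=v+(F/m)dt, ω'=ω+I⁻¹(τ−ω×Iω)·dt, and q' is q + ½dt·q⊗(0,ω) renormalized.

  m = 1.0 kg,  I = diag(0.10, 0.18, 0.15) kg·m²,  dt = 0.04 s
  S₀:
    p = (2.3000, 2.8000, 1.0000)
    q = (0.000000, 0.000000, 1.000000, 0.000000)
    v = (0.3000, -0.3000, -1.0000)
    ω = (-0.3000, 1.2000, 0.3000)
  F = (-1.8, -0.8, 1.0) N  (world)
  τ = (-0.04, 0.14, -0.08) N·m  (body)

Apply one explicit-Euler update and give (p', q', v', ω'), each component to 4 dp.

p' = (2.3120, 2.7880, 0.9600)
q' = (-0.0240, 0.0060, 0.9997, 0.0060)
v' = (0.2280, -0.3320, -0.9600)
ω' = (-0.3117, 1.2301, 0.2863)

linear accel F/m = (-1.8000, -0.8000, 1.0000)
p' = p + v·dt = (2.3120, 2.7880, 0.9600)
v' = v + a·dt = (0.2280, -0.3320, -0.9600)
angular accel α = (-0.2920, 0.7528, -0.3413)
ω' = ω + α·dt = (-0.3117, 1.2301, 0.2863)
q⊗(0,ω) = (-1.2000000, 0.3000000, 0.0000000, 0.3000000)
q' = normalize(q + ½dt·q⊗(0,ω)) = (-0.0240, 0.0060, 0.9997, 0.0060)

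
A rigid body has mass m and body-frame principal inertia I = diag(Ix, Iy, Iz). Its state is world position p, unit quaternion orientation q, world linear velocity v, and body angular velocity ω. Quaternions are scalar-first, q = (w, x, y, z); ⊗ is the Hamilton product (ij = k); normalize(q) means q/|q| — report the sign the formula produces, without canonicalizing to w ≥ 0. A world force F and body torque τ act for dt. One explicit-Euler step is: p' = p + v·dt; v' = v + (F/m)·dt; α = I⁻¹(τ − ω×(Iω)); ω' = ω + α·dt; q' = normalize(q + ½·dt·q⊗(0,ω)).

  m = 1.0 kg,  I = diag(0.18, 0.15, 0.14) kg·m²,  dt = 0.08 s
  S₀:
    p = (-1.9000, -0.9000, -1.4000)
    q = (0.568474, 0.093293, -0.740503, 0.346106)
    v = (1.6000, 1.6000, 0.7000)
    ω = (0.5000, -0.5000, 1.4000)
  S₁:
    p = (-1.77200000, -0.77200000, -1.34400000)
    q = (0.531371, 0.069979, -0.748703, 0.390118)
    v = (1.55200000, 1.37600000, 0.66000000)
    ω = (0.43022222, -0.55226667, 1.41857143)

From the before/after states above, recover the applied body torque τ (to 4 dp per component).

rate change Δω = (-0.06977778, -0.05226667, 0.01857143)
ω₀×(Iω₀) = (0.0070, 0.0280, 0.0075)
applied torque τ = (-0.1500, -0.0700, 0.0400)

τ = (-0.1500, -0.0700, 0.0400)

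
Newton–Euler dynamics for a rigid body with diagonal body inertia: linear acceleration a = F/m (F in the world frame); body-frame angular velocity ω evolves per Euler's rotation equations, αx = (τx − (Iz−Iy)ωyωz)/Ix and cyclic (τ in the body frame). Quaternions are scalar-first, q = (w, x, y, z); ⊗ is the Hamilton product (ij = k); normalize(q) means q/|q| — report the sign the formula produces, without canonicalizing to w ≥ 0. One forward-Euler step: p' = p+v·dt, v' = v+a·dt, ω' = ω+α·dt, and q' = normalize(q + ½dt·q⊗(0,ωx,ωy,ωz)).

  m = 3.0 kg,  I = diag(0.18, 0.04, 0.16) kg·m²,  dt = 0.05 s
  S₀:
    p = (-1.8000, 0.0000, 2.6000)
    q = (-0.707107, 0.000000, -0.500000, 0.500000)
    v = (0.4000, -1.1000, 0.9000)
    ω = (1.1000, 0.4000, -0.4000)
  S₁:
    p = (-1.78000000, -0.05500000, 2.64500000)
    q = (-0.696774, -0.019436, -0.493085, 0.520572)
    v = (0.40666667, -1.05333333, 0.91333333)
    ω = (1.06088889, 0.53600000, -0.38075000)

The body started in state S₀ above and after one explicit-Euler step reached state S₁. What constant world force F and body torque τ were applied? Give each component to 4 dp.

velocity change Δv = (0.00666667, 0.04666667, 0.01333333)
m·(v₁−v₀)/dt = (0.4000, 2.8000, 0.8000)
ω₁ − ω₀ = (-0.03911111, 0.13600000, 0.01925000)
precession coupling = (-0.0192, -0.0088, -0.0616)
τ = I·(Δω/dt) + ω₀×(Iω₀) = (-0.1600, 0.1000, 0.0000)

F = (0.4000, 2.8000, 0.8000)
τ = (-0.1600, 0.1000, 0.0000)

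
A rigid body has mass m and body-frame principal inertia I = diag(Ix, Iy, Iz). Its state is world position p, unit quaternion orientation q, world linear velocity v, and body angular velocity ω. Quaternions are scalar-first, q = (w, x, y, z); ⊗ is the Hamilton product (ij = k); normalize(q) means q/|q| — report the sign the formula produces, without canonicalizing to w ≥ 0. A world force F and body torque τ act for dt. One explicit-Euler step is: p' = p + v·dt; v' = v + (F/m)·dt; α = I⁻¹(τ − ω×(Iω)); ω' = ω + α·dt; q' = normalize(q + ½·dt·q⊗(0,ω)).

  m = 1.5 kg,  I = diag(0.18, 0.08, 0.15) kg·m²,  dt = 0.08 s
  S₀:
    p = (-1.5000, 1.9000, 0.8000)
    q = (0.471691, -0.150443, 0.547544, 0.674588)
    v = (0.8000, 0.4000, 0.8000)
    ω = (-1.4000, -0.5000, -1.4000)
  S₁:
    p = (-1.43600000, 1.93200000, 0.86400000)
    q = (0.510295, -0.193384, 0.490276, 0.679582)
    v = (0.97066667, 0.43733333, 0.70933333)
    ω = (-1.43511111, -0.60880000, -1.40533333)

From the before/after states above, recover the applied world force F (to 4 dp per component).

Δv = v₁−v₀ = (0.17066667, 0.03733333, -0.09066667)
applied force F = (3.2000, 0.7000, -1.7000)

F = (3.2000, 0.7000, -1.7000)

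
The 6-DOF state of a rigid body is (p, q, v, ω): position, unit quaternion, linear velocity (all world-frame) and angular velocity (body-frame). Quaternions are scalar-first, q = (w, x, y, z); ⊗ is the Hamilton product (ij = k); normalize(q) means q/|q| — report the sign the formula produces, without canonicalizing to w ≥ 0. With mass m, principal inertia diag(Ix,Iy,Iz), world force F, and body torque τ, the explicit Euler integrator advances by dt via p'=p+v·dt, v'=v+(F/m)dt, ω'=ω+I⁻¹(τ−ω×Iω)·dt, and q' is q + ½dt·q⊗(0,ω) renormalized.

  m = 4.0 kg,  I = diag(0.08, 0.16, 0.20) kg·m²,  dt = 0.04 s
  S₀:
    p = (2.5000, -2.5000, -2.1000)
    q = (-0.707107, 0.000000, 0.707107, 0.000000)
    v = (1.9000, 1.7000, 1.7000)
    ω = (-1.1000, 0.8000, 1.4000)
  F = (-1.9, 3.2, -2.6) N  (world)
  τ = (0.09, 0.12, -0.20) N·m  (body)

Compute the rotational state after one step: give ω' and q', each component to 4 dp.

precession coupling ω×(Iω) = (0.0448, 0.1848, -0.0704)
angular accel α = (0.5650, -0.4050, -0.6480)
ω' = ω + α·dt = (-1.0774, 0.7838, 1.3741)
q⊗(0,ω) = (-0.5656856, 1.7677675, -0.5656856, -0.2121321)
q' = normalize(q + ½dt·q⊗(0,ω)) = (-0.7179, 0.0353, 0.6953, -0.0042)

ω' = (-1.0774, 0.7838, 1.3741)
q' = (-0.7179, 0.0353, 0.6953, -0.0042)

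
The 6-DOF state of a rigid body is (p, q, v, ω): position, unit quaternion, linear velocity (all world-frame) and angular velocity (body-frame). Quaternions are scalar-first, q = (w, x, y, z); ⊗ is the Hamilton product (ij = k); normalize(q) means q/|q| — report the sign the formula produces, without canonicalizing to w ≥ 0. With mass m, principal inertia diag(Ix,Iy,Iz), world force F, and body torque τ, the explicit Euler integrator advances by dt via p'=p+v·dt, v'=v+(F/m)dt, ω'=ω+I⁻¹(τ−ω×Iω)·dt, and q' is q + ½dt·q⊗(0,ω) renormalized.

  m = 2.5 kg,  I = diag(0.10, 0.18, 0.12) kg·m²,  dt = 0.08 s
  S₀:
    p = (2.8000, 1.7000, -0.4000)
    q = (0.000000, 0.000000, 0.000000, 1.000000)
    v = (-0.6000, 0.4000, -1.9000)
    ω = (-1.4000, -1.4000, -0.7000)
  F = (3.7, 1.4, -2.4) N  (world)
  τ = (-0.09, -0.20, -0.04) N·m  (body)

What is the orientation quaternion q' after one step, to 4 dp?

q' = (0.0279, 0.0558, -0.0558, 0.9965)

q⊗(0,ω) = (0.7000000, 1.4000000, -1.4000000, 0.0000000)
updated quaternion q' = (0.0279, 0.0558, -0.0558, 0.9965)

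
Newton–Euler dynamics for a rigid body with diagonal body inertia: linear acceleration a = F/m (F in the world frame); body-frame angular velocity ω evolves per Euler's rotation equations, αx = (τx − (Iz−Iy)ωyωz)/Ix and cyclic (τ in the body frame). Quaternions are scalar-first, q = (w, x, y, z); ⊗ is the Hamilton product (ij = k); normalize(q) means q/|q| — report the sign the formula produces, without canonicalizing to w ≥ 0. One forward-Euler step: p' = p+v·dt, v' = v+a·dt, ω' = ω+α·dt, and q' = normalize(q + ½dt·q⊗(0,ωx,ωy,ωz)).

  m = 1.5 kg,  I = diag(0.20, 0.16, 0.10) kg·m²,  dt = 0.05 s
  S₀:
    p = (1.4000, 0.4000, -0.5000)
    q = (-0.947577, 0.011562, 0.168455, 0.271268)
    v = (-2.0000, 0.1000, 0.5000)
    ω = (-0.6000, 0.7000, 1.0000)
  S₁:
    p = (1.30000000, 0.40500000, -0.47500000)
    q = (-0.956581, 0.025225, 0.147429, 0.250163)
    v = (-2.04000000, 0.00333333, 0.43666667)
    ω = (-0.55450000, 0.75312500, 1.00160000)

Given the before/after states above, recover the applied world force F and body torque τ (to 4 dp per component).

F = (-1.2000, -2.9000, -1.9000)
τ = (0.1400, 0.1100, 0.0200)

Δω = ω₁−ω₀ = (0.04550000, 0.05312500, 0.00160000)
applied torque τ = (0.1400, 0.1100, 0.0200)
v₁ − v₀ = (-0.04000000, -0.09666667, -0.06333333)
applied force F = (-1.2000, -2.9000, -1.9000)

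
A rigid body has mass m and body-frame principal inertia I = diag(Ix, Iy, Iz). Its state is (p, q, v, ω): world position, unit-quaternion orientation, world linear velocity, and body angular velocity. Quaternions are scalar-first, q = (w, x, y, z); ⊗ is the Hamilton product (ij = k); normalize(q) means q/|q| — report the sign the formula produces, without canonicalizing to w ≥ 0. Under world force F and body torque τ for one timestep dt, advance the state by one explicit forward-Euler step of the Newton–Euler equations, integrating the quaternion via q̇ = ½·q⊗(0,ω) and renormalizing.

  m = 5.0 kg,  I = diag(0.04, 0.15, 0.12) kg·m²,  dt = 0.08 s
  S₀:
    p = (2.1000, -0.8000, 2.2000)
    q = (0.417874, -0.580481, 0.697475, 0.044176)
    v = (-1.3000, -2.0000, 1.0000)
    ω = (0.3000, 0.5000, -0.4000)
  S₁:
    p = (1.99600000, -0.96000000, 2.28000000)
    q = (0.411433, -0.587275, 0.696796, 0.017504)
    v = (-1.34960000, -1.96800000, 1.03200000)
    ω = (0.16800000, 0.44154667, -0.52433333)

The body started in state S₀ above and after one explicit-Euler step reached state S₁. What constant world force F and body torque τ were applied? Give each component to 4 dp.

F = (-3.1000, 2.0000, 2.0000)
τ = (-0.0600, -0.1000, -0.1700)

Δv = v₁−v₀ = (-0.04960000, 0.03200000, 0.03200000)
m·(v₁−v₀)/dt = (-3.1000, 2.0000, 2.0000)
rate change Δω = (-0.13200000, -0.05845333, -0.12433333)
I·α + gyro = (-0.0600, -0.1000, -0.1700)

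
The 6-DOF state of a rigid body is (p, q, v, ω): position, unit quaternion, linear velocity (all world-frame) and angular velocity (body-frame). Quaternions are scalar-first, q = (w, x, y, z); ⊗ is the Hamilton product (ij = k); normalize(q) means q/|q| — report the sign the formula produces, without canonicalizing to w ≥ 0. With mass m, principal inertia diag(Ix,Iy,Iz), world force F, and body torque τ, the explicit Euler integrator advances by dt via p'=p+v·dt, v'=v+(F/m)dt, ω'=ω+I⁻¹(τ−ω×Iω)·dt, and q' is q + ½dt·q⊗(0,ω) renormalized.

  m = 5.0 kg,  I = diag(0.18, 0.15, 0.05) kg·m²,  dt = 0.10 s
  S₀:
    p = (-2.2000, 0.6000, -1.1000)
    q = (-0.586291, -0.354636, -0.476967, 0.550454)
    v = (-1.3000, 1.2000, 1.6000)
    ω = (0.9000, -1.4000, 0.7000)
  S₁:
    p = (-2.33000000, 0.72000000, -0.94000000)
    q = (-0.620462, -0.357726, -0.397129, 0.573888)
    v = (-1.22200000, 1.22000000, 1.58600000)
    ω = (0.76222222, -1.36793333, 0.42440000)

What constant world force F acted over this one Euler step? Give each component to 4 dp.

v₁ − v₀ = (0.07800000, 0.02000000, -0.01400000)
applied force F = (3.9000, 1.0000, -0.7000)

F = (3.9000, 1.0000, -0.7000)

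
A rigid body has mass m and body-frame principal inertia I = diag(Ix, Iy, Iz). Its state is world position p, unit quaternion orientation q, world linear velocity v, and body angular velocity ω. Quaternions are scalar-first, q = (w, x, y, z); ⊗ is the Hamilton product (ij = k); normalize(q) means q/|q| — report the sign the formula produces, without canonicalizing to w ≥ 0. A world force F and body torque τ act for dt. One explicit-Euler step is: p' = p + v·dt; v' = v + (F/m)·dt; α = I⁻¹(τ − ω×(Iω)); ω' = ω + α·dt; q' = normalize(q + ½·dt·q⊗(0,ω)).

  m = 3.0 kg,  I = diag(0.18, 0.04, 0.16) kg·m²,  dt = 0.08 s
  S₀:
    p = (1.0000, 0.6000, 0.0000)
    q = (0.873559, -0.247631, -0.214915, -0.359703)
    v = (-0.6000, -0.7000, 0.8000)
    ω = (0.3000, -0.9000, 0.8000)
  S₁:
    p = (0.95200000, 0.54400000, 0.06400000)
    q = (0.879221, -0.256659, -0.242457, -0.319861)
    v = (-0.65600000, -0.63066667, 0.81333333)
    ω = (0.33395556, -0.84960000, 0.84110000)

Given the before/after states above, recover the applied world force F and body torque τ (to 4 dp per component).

F = (-2.1000, 2.6000, 0.5000)
τ = (-0.0100, 0.0300, 0.1200)

v₁ − v₀ = (-0.05600000, 0.06933333, 0.01333333)
F = m·Δv/dt = (-2.1000, 2.6000, 0.5000)
ω₁ − ω₀ = (0.03395556, 0.05040000, 0.04110000)
applied torque τ = (-0.0100, 0.0300, 0.1200)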